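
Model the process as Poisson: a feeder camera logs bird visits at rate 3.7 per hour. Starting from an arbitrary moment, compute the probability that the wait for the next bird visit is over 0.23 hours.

The wait for the next event is exponential with rate λ = 3.7 per hour.
P(T > 0.23) = e^(−λt) = e^(−3.7 × 0.23) = e^(−0.851) ≈ 0.4270.

0.4270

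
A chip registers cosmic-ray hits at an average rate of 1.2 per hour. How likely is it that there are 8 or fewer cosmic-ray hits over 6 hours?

Over the interval, μ = 1.2 × 6 = 7.2 (6 hours).
P(N ≤ 8) = Σ_{j=0}^{8} e^(−μ) μ^j/j! ≈ 0.7027.

0.7027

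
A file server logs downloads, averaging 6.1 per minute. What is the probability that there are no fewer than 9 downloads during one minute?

With mean μ = 6.1 per minute,
P(N ≥ 9) = 1 − P(N ≤ 8) = 1 − Σ_{j=0}^{8} e^(−μ) μ^j/j! ≈ 0.1633.

0.1633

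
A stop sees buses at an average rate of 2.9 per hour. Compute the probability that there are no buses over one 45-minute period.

0.1136

Over the interval, μ = 2.9 × 0.75 = 2.175 (a 45-minute period = 0.75 hours).
P(N = 0) = e^(−μ) μ^0/0! = e^(−2.175) · 2.175^0/1 ≈ 0.1136.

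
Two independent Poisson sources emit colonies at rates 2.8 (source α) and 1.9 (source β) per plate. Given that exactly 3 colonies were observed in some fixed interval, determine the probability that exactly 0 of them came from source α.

0.0661

Given the total, each event is independently from source α with probability p = λ_α/(λ_α+λ_β) = 2.8/4.7 ≈ 0.5957.
So K ~ Binomial(3, 2.8/4.7): P(K = 0) = C(3,0) · (2.8/4.7)^0 · (1.9/4.7)^3 ≈ 0.0661.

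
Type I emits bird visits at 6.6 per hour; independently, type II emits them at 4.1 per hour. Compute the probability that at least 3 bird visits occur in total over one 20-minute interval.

Independent Poisson processes superpose: combined rate λ = 6.6 + 4.1 = 10.7 per hour.
Over the interval, μ = 10.7 × 1/3 ≈ 3.56667 (a 20-minute interval = 1/3 hours).
P(N ≥ 3) = 1 − P(N ≤ 2) ≈ 0.6913.

0.6913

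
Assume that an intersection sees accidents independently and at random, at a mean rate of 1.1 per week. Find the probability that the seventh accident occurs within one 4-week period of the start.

Over the interval, μ = 1.1 × 4 = 4.4 (a 4-week period = 4 weeks).
The seventh arrival falls in the interval iff at least 7 events occur there: P(S_7 ≤ t) = P(N ≥ 7) = 1 − P(N ≤ 6) ≈ 0.1564.

0.1564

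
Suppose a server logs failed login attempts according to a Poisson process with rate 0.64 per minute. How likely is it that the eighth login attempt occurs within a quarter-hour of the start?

Over the interval, μ = 0.64 × 15 = 9.6 (a quarter-hour = 15 minutes).
The eighth arrival falls in the interval iff at least 8 events occur there: P(S_8 ≤ t) = P(N ≥ 8) = 1 − P(N ≤ 7) ≈ 0.7416.

0.7416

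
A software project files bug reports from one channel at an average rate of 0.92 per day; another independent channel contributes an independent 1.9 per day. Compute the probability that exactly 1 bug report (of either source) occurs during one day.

Independent Poisson processes superpose: combined rate λ = 0.92 + 1.9 = 2.82 per day.
So μ = 2.82.
P(N = 1) = e^(−2.82) · 2.82^1/1! ≈ 0.1681.

0.1681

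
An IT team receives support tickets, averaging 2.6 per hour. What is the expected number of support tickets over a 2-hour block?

E[N] = λt = 2.6 × 2 = 5.2 (a 2-hour block = 2 hours).

5.2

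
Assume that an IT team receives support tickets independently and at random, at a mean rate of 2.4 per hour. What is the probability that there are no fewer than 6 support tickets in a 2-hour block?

Over the interval, μ = 2.4 × 2 = 4.8 (a 2-hour block = 2 hours).
P(N ≥ 6) = 1 − P(N ≤ 5) = 1 − Σ_{j=0}^{5} e^(−μ) μ^j/j! ≈ 0.3490.

0.3490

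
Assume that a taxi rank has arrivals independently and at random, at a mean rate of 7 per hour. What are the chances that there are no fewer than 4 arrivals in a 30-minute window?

Over the interval, μ = 7 × 0.5 = 3.5 (a 30-minute window = 0.5 hours).
P(N ≥ 4) = 1 − P(N ≤ 3) = 1 − Σ_{j=0}^{3} e^(−μ) μ^j/j! ≈ 0.4634.

0.4634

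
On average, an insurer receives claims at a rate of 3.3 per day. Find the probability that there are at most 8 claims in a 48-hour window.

0.7796

Over the interval, μ = 3.3 × 2 = 6.6 (a 48-hour window = 2 days).
P(N ≤ 8) = Σ_{j=0}^{8} e^(−μ) μ^j/j! ≈ 0.7796.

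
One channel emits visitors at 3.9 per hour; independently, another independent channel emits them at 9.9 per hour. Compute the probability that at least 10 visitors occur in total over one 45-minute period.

0.5850

Independent Poisson processes superpose: combined rate λ = 3.9 + 9.9 = 13.8 per hour.
Over the interval, μ = 13.8 × 0.75 = 10.35 (a 45-minute period = 0.75 hours).
P(N ≥ 10) = 1 − P(N ≤ 9) ≈ 0.5850.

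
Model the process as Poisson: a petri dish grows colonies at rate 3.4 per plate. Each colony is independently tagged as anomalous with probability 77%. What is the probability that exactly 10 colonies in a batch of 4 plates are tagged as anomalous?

0.1238

Thinning: the colonies that are tagged as anomalous themselves form a Poisson process with rate 0.77 × 3.4 = 2.618 per plate.
Over the interval, μ = 2.618 × 4 = 10.472 (a batch of 4 plates = 4 plates).
P(N = 10) = e^(−10.472) · 10.472^10/10! ≈ 0.1238.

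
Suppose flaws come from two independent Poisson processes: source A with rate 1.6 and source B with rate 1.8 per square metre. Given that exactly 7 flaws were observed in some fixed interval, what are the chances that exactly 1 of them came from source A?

Given the total, each event is independently from source A with probability p = λ_A/(λ_A+λ_B) = 1.6/3.4 ≈ 0.4706.
So K ~ Binomial(7, 1.6/3.4): P(K = 1) = C(7,1) · (1.6/3.4)^1 · (1.8/3.4)^6 ≈ 0.0725.

0.0725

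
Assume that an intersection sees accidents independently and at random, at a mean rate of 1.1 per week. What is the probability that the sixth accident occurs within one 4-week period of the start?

Over the interval, μ = 1.1 × 4 = 4.4 (a 4-week period = 4 weeks).
The sixth arrival falls in the interval iff at least 6 events occur there: P(S_6 ≤ t) = P(N ≥ 6) = 1 − P(N ≤ 5) ≈ 0.2801.

0.2801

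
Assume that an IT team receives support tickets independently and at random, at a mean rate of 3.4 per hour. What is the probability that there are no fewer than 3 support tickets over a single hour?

With mean μ = 3.4 per hour,
P(N ≥ 3) = 1 − P(N ≤ 2) = 1 − Σ_{j=0}^{2} e^(−μ) μ^j/j! ≈ 0.6603.

0.6603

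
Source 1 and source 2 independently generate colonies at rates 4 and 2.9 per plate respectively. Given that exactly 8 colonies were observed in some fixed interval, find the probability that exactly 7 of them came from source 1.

Given the total, each event is independently from source 1 with probability p = λ_1/(λ_1+λ_2) = 4/6.9 ≈ 0.5797.
So K ~ Binomial(8, 4/6.9): P(K = 7) = C(8,7) · (4/6.9)^7 · (2.9/6.9)^1 ≈ 0.0740.

0.0740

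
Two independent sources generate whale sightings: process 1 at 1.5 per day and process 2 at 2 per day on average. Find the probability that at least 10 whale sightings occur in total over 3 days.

Independent Poisson processes superpose: combined rate λ = 1.5 + 2 = 3.5 per day.
Over the interval, μ = 3.5 × 3 = 10.5 (3 days).
P(N ≥ 10) = 1 − P(N ≤ 9) ≈ 0.6029.

0.6029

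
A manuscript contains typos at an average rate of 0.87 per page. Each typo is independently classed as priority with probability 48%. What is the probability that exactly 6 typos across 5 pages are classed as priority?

Thinning: the typos that are classed as priority themselves form a Poisson process with rate 0.48 × 0.87 = 0.4176 per page.
Over the interval, μ = 0.4176 × 5 = 2.088 (5 pages).
P(N = 6) = e^(−2.088) · 2.088^6/6! ≈ 0.0143.

0.0143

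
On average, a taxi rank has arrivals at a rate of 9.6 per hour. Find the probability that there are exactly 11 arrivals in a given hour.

With mean μ = 9.6 per hour,
P(N = 11) = e^(−μ) μ^11/11! = e^(−9.6) · 9.6^11/39916800 ≈ 0.1083.

0.1083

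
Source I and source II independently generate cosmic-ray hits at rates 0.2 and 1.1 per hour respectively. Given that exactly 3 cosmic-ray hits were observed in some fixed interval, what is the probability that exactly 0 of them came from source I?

Given the total, each event is independently from source I with probability p = λ_I/(λ_I+λ_II) = 0.2/1.3 ≈ 0.1538.
So K ~ Binomial(3, 0.2/1.3): P(K = 0) = C(3,0) · (0.2/1.3)^0 · (1.1/1.3)^3 ≈ 0.6058.

0.6058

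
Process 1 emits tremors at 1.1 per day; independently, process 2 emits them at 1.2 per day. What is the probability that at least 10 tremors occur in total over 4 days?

Independent Poisson processes superpose: combined rate λ = 1.1 + 1.2 = 2.3 per day.
Over the interval, μ = 2.3 × 4 = 9.2 (4 days).
P(N ≥ 10) = 1 − P(N ≤ 9) ≈ 0.4389.

0.4389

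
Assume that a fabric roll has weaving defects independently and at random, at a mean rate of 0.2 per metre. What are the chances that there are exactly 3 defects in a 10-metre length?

Over the interval, μ = 0.2 × 10 = 2 (a 10-metre length = 10 metres).
P(N = 3) = e^(−μ) μ^3/3! = e^(−2) · 2^3/6 ≈ 0.1804.

0.1804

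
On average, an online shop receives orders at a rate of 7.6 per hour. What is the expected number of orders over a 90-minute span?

E[N] = λt = 7.6 × 1.5 = 11.4 (a 90-minute span = 1.5 hours).

11.4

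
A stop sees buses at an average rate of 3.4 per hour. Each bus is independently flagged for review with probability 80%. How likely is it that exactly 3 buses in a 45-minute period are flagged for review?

0.1840

Thinning: the buses that are flagged for review themselves form a Poisson process with rate 0.8 × 3.4 = 2.72 per hour.
Over the interval, μ = 2.72 × 0.75 = 2.04 (a 45-minute period = 0.75 hours).
P(N = 3) = e^(−2.04) · 2.04^3/3! ≈ 0.1840.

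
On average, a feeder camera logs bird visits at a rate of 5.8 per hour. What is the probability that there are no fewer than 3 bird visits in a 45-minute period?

Over the interval, μ = 5.8 × 0.75 = 4.35 (a 45-minute period = 0.75 hours).
P(N ≥ 3) = 1 − P(N ≤ 2) = 1 − Σ_{j=0}^{2} e^(−μ) μ^j/j! ≈ 0.8088.

0.8088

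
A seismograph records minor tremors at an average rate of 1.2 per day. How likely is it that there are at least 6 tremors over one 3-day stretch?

0.1559

Over the interval, μ = 1.2 × 3 = 3.6 (a 3-day stretch = 3 days).
P(N ≥ 6) = 1 − P(N ≤ 5) = 1 − Σ_{j=0}^{5} e^(−μ) μ^j/j! ≈ 0.1559.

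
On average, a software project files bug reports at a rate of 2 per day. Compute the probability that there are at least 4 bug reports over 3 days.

Over the interval, μ = 2 × 3 = 6 (3 days).
P(N ≥ 4) = 1 − P(N ≤ 3) = 1 − Σ_{j=0}^{3} e^(−μ) μ^j/j! ≈ 0.8488.

0.8488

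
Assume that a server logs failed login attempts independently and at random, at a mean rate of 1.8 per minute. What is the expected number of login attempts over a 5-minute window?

9

E[N] = λt = 1.8 × 5 = 9 (a 5-minute window = 5 minutes).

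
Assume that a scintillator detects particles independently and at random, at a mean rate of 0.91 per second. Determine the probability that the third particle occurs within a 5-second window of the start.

0.8320

Over the interval, μ = 0.91 × 5 = 4.55 (a 5-second window = 5 seconds).
The third arrival falls in the interval iff at least 3 events occur there: P(S_3 ≤ t) = P(N ≥ 3) = 1 − P(N ≤ 2) ≈ 0.8320.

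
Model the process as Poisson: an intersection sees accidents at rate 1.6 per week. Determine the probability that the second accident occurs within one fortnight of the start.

Over the interval, μ = 1.6 × 2 = 3.2 (a fortnight = 2 weeks).
The second arrival falls in the interval iff at least 2 events occur there: P(S_2 ≤ t) = P(N ≥ 2) = 1 − P(N ≤ 1) ≈ 0.8288.

0.8288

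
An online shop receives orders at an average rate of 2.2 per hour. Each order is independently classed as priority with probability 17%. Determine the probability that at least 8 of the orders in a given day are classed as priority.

Thinning: the orders that are classed as priority themselves form a Poisson process with rate 0.17 × 2.2 = 0.374 per hour.
Over the interval, μ = 0.374 × 24 = 8.976 (a day = 24 hours).
P(N ≥ 8) = 1 − P(N ≤ 7) ≈ 0.6733.

0.6733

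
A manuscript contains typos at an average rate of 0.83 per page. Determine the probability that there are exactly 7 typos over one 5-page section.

Over the interval, μ = 0.83 × 5 = 4.15 (a 5-page section = 5 pages).
P(N = 7) = e^(−μ) μ^7/7! = e^(−4.15) · 4.15^7/5040 ≈ 0.0663.

0.0663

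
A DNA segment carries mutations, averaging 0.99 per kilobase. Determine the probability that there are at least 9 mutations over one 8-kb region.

0.3963

Over the interval, μ = 0.99 × 8 = 7.92 (an 8-kb region = 8 kilobases).
P(N ≥ 9) = 1 − P(N ≤ 8) = 1 − Σ_{j=0}^{8} e^(−μ) μ^j/j! ≈ 0.3963.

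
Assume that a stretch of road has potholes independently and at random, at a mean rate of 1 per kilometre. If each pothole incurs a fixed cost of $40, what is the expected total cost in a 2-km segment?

E[N] = 1 × 2 = 2 (a 2-km segment = 2 kilometres); E[cost] = 2 × $40 = $80.

$80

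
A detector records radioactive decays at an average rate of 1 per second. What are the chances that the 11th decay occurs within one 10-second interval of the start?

0.4170

Over the interval, μ = 1 × 10 = 10 (a 10-second interval = 10 seconds).
The 11th arrival falls in the interval iff at least 11 events occur there: P(S_11 ≤ t) = P(N ≥ 11) = 1 − P(N ≤ 10) ≈ 0.4170.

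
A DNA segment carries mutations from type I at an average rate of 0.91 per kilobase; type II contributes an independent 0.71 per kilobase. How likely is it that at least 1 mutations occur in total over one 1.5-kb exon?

Independent Poisson processes superpose: combined rate λ = 0.91 + 0.71 = 1.62 per kilobase.
Over the interval, μ = 1.62 × 1.5 = 2.43 (a 1.5-kb exon = 1.5 kilobases).
P(N ≥ 1) = 1 − P(N ≤ 0) ≈ 0.9120.

0.9120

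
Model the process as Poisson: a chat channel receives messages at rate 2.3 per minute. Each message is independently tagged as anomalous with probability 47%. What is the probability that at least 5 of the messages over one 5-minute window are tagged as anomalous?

0.6275

Thinning: the messages that are tagged as anomalous themselves form a Poisson process with rate 0.47 × 2.3 = 1.081 per minute.
Over the interval, μ = 1.081 × 5 = 5.405 (a 5-minute window = 5 minutes).
P(N ≥ 5) = 1 − P(N ≤ 4) ≈ 0.6275.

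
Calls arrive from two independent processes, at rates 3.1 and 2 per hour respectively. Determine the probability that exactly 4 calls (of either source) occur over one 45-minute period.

0.1946

Independent Poisson processes superpose: combined rate λ = 3.1 + 2 = 5.1 per hour.
Over the interval, μ = 5.1 × 0.75 = 3.825 (a 45-minute period = 0.75 hours).
P(N = 4) = e^(−3.825) · 3.825^4/4! ≈ 0.1946.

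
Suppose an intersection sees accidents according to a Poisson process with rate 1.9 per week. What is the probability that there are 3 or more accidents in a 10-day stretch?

0.5099

Over the interval, μ = 1.9 × 10/7 ≈ 2.71429 (a 10-day stretch = 10/7 weeks).
P(N ≥ 3) = 1 − P(N ≤ 2) = 1 − Σ_{j=0}^{2} e^(−μ) μ^j/j! ≈ 0.5099.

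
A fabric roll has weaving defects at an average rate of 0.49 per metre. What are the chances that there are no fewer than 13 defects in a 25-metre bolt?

Over the interval, μ = 0.49 × 25 = 12.25 (a 25-metre bolt = 25 metres).
P(N ≥ 13) = 1 − P(N ≤ 12) = 1 − Σ_{j=0}^{12} e^(−μ) μ^j/j! ≈ 0.4526.

0.4526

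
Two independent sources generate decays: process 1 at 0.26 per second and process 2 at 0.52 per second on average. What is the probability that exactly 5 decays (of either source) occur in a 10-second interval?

0.0986

Independent Poisson processes superpose: combined rate λ = 0.26 + 0.52 = 0.78 per second.
Over the interval, μ = 0.78 × 10 = 7.8 (a 10-second interval = 10 seconds).
P(N = 5) = e^(−7.8) · 7.8^5/5! ≈ 0.0986.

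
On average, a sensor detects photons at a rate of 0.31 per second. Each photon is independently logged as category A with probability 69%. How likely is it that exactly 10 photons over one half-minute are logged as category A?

0.0533

Thinning: the photons that are logged as category A themselves form a Poisson process with rate 0.69 × 0.31 = 0.2139 per second.
Over the interval, μ = 0.2139 × 30 = 6.417 (a half-minute = 30 seconds).
P(N = 10) = e^(−6.417) · 6.417^10/10! ≈ 0.0533.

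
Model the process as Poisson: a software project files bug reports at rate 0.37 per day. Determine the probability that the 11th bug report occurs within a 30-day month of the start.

Over the interval, μ = 0.37 × 30 = 11.1 (a 30-day month = 30 days).
The 11th arrival falls in the interval iff at least 11 events occur there: P(S_11 ≤ t) = P(N ≥ 11) = 1 − P(N ≤ 10) ≈ 0.5520.

0.5520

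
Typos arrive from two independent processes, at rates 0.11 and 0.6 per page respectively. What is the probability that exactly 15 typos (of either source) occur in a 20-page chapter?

Independent Poisson processes superpose: combined rate λ = 0.11 + 0.6 = 0.71 per page.
Over the interval, μ = 0.71 × 20 = 14.2 (a 20-page chapter = 20 pages).
P(N = 15) = e^(−14.2) · 14.2^15/15! ≈ 0.1002.

0.1002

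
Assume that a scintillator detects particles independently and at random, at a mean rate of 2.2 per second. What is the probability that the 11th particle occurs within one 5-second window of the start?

Over the interval, μ = 2.2 × 5 = 11 (a 5-second window = 5 seconds).
The 11th arrival falls in the interval iff at least 11 events occur there: P(S_11 ≤ t) = P(N ≥ 11) = 1 − P(N ≤ 10) ≈ 0.5401.

0.5401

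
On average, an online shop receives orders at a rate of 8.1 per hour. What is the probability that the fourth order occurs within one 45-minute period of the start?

Over the interval, μ = 8.1 × 0.75 = 6.075 (a 45-minute period = 0.75 hours).
The fourth arrival falls in the interval iff at least 4 events occur there: P(S_4 ≤ t) = P(N ≥ 4) = 1 − P(N ≤ 3) ≈ 0.8554.

0.8554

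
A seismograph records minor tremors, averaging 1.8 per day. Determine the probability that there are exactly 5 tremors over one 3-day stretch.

0.1728

Over the interval, μ = 1.8 × 3 = 5.4 (a 3-day stretch = 3 days).
P(N = 5) = e^(−μ) μ^5/5! = e^(−5.4) · 5.4^5/120 ≈ 0.1728.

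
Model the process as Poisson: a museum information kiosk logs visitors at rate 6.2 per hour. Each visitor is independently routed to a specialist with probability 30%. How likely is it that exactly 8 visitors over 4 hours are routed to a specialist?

Thinning: the visitors that are routed to a specialist themselves form a Poisson process with rate 0.3 × 6.2 = 1.86 per hour.
Over the interval, μ = 1.86 × 4 = 7.44 (4 hours).
P(N = 8) = e^(−7.44) · 7.44^8/8! ≈ 0.1367.

0.1367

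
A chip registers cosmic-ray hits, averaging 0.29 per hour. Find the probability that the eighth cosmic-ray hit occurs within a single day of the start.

Over the interval, μ = 0.29 × 24 = 6.96 (a day = 24 hours).
The eighth arrival falls in the interval iff at least 8 events occur there: P(S_8 ≤ t) = P(N ≥ 8) = 1 − P(N ≤ 7) ≈ 0.3953.

0.3953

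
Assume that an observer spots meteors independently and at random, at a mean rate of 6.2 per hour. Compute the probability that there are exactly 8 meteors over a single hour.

0.1099

With mean μ = 6.2 per hour,
P(N = 8) = e^(−μ) μ^8/8! = e^(−6.2) · 6.2^8/40320 ≈ 0.1099.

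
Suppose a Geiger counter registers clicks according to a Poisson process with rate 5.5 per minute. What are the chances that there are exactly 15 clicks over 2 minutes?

0.0534

Over the interval, μ = 5.5 × 2 = 11 (2 minutes).
P(N = 15) = e^(−μ) μ^15/15! = e^(−11) · 11^15/1307674368000 ≈ 0.0534.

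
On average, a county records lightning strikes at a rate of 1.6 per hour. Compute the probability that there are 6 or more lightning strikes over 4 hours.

0.6163

Over the interval, μ = 1.6 × 4 = 6.4 (4 hours).
P(N ≥ 6) = 1 − P(N ≤ 5) = 1 − Σ_{j=0}^{5} e^(−μ) μ^j/j! ≈ 0.6163.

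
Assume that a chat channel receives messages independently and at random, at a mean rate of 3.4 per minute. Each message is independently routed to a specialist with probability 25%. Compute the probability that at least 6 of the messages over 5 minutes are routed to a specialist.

Thinning: the messages that are routed to a specialist themselves form a Poisson process with rate 0.25 × 3.4 = 0.85 per minute.
Over the interval, μ = 0.85 × 5 = 4.25 (5 minutes).
P(N ≥ 6) = 1 − P(N ≤ 5) ≈ 0.2551.

0.2551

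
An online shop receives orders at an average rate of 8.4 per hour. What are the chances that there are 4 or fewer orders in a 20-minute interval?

Over the interval, μ = 8.4 × 1/3 = 2.8 (a 20-minute interval = 1/3 hours).
P(N ≤ 4) = Σ_{j=0}^{4} e^(−μ) μ^j/j! ≈ 0.8477.

0.8477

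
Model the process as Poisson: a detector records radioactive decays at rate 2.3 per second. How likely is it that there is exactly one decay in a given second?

0.2306

With mean μ = 2.3 per second,
P(N = 1) = e^(−μ) μ^1/1! = e^(−2.3) · 2.3^1/1 ≈ 0.2306.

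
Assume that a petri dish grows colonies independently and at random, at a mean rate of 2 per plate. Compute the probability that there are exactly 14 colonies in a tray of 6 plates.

0.0905

Over the interval, μ = 2 × 6 = 12 (a tray of 6 plates = 6 plates).
P(N = 14) = e^(−μ) μ^14/14! = e^(−12) · 12^14/87178291200 ≈ 0.0905.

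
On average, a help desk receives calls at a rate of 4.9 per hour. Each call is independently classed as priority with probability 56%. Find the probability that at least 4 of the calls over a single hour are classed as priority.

0.2956

Thinning: the calls that are classed as priority themselves form a Poisson process with rate 0.56 × 4.9 = 2.744 per hour.
So μ = 2.744.
P(N ≥ 4) = 1 − P(N ≤ 3) ≈ 0.2956.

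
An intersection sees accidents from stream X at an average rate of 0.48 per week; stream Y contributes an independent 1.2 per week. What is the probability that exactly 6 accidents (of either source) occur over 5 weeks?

0.1097

Independent Poisson processes superpose: combined rate λ = 0.48 + 1.2 = 1.68 per week.
Over the interval, μ = 1.68 × 5 = 8.4 (5 weeks).
P(N = 6) = e^(−8.4) · 8.4^6/6! ≈ 0.1097.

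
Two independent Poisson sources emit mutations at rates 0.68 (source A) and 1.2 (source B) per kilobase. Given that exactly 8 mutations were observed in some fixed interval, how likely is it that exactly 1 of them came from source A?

0.1249

Given the total, each event is independently from source A with probability p = λ_A/(λ_A+λ_B) = 0.68/1.88 ≈ 0.3617.
So K ~ Binomial(8, 0.68/1.88): P(K = 1) = C(8,1) · (0.68/1.88)^1 · (1.2/1.88)^7 ≈ 0.1249.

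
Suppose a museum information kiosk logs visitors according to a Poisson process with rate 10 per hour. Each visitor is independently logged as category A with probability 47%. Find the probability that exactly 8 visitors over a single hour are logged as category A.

0.0537

Thinning: the visitors that are logged as category A themselves form a Poisson process with rate 0.47 × 10 = 4.7 per hour.
So μ = 4.7.
P(N = 8) = e^(−4.7) · 4.7^8/8! ≈ 0.0537.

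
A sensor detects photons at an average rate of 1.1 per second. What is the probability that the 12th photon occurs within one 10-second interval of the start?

0.4207

Over the interval, μ = 1.1 × 10 = 11 (a 10-second interval = 10 seconds).
The 12th arrival falls in the interval iff at least 12 events occur there: P(S_12 ≤ t) = P(N ≥ 12) = 1 − P(N ≤ 11) ≈ 0.4207.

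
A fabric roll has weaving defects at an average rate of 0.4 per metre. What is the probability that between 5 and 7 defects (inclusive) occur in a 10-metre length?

0.3200

Over the interval, μ = 0.4 × 10 = 4 (a 10-metre length = 10 metres).
P(5 ≤ N ≤ 7) = Σ_{j=5}^{7} e^(−4) · 4^j/j! ≈ 0.3200.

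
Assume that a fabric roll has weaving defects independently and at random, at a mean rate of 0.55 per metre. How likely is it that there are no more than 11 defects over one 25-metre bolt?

Over the interval, μ = 0.55 × 25 = 13.75 (a 25-metre bolt = 25 metres).
P(N ≤ 11) = Σ_{j=0}^{11} e^(−μ) μ^j/j! ≈ 0.2817.

0.2817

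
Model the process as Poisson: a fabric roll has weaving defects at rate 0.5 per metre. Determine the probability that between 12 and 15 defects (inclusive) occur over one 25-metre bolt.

0.4003

Over the interval, μ = 0.5 × 25 = 12.5 (a 25-metre bolt = 25 metres).
P(12 ≤ N ≤ 15) = Σ_{j=12}^{15} e^(−12.5) · 12.5^j/j! ≈ 0.4003.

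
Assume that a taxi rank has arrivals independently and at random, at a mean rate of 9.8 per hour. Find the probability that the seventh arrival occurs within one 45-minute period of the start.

Over the interval, μ = 9.8 × 0.75 = 7.35 (a 45-minute period = 0.75 hours).
The seventh arrival falls in the interval iff at least 7 events occur there: P(S_7 ≤ t) = P(N ≥ 7) = 1 − P(N ≤ 6) ≈ 0.6010.

0.6010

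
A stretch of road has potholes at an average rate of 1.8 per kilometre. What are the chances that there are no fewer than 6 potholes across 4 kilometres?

Over the interval, μ = 1.8 × 4 = 7.2 (4 kilometres).
P(N ≥ 6) = 1 − P(N ≤ 5) = 1 − Σ_{j=0}^{5} e^(−μ) μ^j/j! ≈ 0.7241.

0.7241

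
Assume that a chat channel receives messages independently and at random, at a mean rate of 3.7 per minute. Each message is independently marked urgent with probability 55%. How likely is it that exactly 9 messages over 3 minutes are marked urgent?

Thinning: the messages that are marked urgent themselves form a Poisson process with rate 0.55 × 3.7 = 2.035 per minute.
Over the interval, μ = 2.035 × 3 = 6.105 (3 minutes).
P(N = 9) = e^(−6.105) · 6.105^9/9! ≈ 0.0725.

0.0725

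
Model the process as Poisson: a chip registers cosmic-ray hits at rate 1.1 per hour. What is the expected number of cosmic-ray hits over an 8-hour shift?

8.8

E[N] = λt = 1.1 × 8 = 8.8 (an 8-hour shift = 8 hours).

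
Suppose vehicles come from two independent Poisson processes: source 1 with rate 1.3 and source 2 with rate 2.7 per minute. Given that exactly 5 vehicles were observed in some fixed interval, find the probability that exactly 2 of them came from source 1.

Given the total, each event is independently from source 1 with probability p = λ_1/(λ_1+λ_2) = 1.3/4 = 0.3250.
So K ~ Binomial(5, 1.3/4): P(K = 2) = C(5,2) · (1.3/4)^2 · (2.7/4)^3 ≈ 0.3248.

0.3248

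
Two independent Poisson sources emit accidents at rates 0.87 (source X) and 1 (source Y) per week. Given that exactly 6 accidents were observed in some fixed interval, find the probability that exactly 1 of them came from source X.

Given the total, each event is independently from source X with probability p = λ_X/(λ_X+λ_Y) = 0.87/1.87 ≈ 0.4652.
So K ~ Binomial(6, 0.87/1.87): P(K = 1) = C(6,1) · (0.87/1.87)^1 · (1/1.87)^5 ≈ 0.1221.

0.1221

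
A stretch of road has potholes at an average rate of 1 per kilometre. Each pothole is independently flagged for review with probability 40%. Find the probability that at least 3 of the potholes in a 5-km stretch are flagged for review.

0.3233

Thinning: the potholes that are flagged for review themselves form a Poisson process with rate 0.4 × 1 = 0.4 per kilometre.
Over the interval, μ = 0.4 × 5 = 2 (a 5-km stretch = 5 kilometres).
P(N ≥ 3) = 1 − P(N ≤ 2) ≈ 0.3233.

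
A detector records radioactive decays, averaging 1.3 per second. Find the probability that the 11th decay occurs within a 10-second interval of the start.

Over the interval, μ = 1.3 × 10 = 13 (a 10-second interval = 10 seconds).
The 11th arrival falls in the interval iff at least 11 events occur there: P(S_11 ≤ t) = P(N ≥ 11) = 1 − P(N ≤ 10) ≈ 0.7483.

0.7483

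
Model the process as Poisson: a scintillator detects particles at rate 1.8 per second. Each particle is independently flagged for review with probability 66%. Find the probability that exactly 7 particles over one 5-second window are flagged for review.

Thinning: the particles that are flagged for review themselves form a Poisson process with rate 0.66 × 1.8 = 1.188 per second.
Over the interval, μ = 1.188 × 5 = 5.94 (a 5-second window = 5 seconds).
P(N = 7) = e^(−5.94) · 5.94^7/7! ≈ 0.1363.

0.1363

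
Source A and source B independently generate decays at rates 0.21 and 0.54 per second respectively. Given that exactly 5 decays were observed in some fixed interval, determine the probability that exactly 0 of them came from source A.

Given the total, each event is independently from source A with probability p = λ_A/(λ_A+λ_B) = 0.21/0.75 = 0.2800.
So K ~ Binomial(5, 0.21/0.75): P(K = 0) = C(5,0) · (0.21/0.75)^0 · (0.54/0.75)^5 ≈ 0.1935.

0.1935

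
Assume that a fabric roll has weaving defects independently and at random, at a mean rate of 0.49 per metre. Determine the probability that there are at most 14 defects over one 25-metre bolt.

0.7489

Over the interval, μ = 0.49 × 25 = 12.25 (a 25-metre bolt = 25 metres).
P(N ≤ 14) = Σ_{j=0}^{14} e^(−μ) μ^j/j! ≈ 0.7489.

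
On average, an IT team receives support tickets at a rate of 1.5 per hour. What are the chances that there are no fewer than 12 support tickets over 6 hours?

0.1970

Over the interval, μ = 1.5 × 6 = 9 (6 hours).
P(N ≥ 12) = 1 − P(N ≤ 11) = 1 − Σ_{j=0}^{11} e^(−μ) μ^j/j! ≈ 0.1970.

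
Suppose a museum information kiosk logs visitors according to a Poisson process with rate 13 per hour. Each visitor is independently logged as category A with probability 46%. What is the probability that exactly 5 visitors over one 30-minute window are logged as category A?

0.1001

Thinning: the visitors that are logged as category A themselves form a Poisson process with rate 0.46 × 13 = 5.98 per hour.
Over the interval, μ = 5.98 × 0.5 = 2.99 (a 30-minute window = 0.5 hours).
P(N = 5) = e^(−2.99) · 2.99^5/5! ≈ 0.1001.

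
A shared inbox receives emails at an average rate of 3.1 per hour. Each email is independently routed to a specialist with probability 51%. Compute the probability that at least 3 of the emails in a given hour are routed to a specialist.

Thinning: the emails that are routed to a specialist themselves form a Poisson process with rate 0.51 × 3.1 = 1.581 per hour.
So μ = 1.581.
P(N ≥ 3) = 1 − P(N ≤ 2) ≈ 0.2117.

0.2117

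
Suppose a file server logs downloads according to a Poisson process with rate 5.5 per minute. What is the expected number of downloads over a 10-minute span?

55

E[N] = λt = 5.5 × 10 = 55 (a 10-minute span = 10 minutes).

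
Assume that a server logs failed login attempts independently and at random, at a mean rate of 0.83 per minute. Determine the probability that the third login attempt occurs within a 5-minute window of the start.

0.7831

Over the interval, μ = 0.83 × 5 = 4.15 (a 5-minute window = 5 minutes).
The third arrival falls in the interval iff at least 3 events occur there: P(S_3 ≤ t) = P(N ≥ 3) = 1 − P(N ≤ 2) ≈ 0.7831.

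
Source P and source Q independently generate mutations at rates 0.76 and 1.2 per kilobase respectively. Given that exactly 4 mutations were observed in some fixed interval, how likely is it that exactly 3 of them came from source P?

Given the total, each event is independently from source P with probability p = λ_P/(λ_P+λ_Q) = 0.76/1.96 ≈ 0.3878.
So K ~ Binomial(4, 0.76/1.96): P(K = 3) = C(4,3) · (0.76/1.96)^3 · (1.2/1.96)^1 ≈ 0.1428.

0.1428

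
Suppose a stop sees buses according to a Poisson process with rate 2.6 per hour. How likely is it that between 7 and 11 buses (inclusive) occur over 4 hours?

Over the interval, μ = 2.6 × 4 = 10.4 (4 hours).
P(7 ≤ N ≤ 11) = Σ_{j=7}^{11} e^(−10.4) · 10.4^j/j! ≈ 0.5436.

0.5436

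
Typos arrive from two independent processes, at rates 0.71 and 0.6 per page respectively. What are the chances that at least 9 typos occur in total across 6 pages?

Independent Poisson processes superpose: combined rate λ = 0.71 + 0.6 = 1.31 per page.
Over the interval, μ = 1.31 × 6 = 7.86 (6 pages).
P(N ≥ 9) = 1 − P(N ≤ 8) ≈ 0.3879.

0.3879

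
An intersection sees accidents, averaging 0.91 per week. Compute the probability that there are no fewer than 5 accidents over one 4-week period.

0.3012

Over the interval, μ = 0.91 × 4 = 3.64 (a 4-week period = 4 weeks).
P(N ≥ 5) = 1 − P(N ≤ 4) = 1 − Σ_{j=0}^{4} e^(−μ) μ^j/j! ≈ 0.3012.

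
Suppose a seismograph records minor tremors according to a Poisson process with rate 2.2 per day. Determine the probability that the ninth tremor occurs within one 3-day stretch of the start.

0.2204

Over the interval, μ = 2.2 × 3 = 6.6 (a 3-day stretch = 3 days).
The ninth arrival falls in the interval iff at least 9 events occur there: P(S_9 ≤ t) = P(N ≥ 9) = 1 − P(N ≤ 8) ≈ 0.2204.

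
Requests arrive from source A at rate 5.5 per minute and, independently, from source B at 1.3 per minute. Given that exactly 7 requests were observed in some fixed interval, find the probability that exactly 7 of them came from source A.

Given the total, each event is independently from source A with probability p = λ_A/(λ_A+λ_B) = 5.5/6.8 ≈ 0.8088.
So K ~ Binomial(7, 5.5/6.8): P(K = 7) = C(7,7) · (5.5/6.8)^7 · (1.3/6.8)^0 ≈ 0.2265.

0.2265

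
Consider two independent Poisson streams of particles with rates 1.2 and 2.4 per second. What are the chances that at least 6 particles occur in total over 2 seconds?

Independent Poisson processes superpose: combined rate λ = 1.2 + 2.4 = 3.6 per second.
Over the interval, μ = 3.6 × 2 = 7.2 (2 seconds).
P(N ≥ 6) = 1 − P(N ≤ 5) ≈ 0.7241.

0.7241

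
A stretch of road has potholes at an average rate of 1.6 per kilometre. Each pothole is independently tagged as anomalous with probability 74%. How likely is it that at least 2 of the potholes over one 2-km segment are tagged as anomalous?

0.6845

Thinning: the potholes that are tagged as anomalous themselves form a Poisson process with rate 0.74 × 1.6 = 1.184 per kilometre.
Over the interval, μ = 1.184 × 2 = 2.368 (a 2-km segment = 2 kilometres).
P(N ≥ 2) = 1 − P(N ≤ 1) ≈ 0.6845.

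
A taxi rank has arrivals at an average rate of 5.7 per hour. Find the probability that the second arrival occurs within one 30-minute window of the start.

0.7773

Over the interval, μ = 5.7 × 0.5 = 2.85 (a 30-minute window = 0.5 hours).
The second arrival falls in the interval iff at least 2 events occur there: P(S_2 ≤ t) = P(N ≥ 2) = 1 − P(N ≤ 1) ≈ 0.7773.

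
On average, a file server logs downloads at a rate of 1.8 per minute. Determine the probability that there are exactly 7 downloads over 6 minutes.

Over the interval, μ = 1.8 × 6 = 10.8 (6 minutes).
P(N = 7) = e^(−μ) μ^7/7! = e^(−10.8) · 10.8^7/5040 ≈ 0.0694.

0.0694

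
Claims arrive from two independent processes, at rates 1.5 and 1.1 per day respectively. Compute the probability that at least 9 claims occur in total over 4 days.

Independent Poisson processes superpose: combined rate λ = 1.5 + 1.1 = 2.6 per day.
Over the interval, μ = 2.6 × 4 = 10.4 (4 days).
P(N ≥ 9) = 1 − P(N ≤ 8) ≈ 0.7104.

0.7104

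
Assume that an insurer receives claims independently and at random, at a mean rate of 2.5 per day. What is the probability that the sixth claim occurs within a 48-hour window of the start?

0.3840

Over the interval, μ = 2.5 × 2 = 5 (a 48-hour window = 2 days).
The sixth arrival falls in the interval iff at least 6 events occur there: P(S_6 ≤ t) = P(N ≥ 6) = 1 − P(N ≤ 5) ≈ 0.3840.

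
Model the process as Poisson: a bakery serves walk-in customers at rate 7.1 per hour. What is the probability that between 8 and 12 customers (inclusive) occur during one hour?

With mean μ = 7.1 per hour,
P(8 ≤ N ≤ 12) = Σ_{j=8}^{12} e^(−7.1) · 7.1^j/j! ≈ 0.3865.

0.3865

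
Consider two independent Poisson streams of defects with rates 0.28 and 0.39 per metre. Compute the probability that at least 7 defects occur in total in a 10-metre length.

Independent Poisson processes superpose: combined rate λ = 0.28 + 0.39 = 0.67 per metre.
Over the interval, μ = 0.67 × 10 = 6.7 (a 10-metre length = 10 metres).
P(N ≥ 7) = 1 − P(N ≤ 6) ≈ 0.5047.

0.5047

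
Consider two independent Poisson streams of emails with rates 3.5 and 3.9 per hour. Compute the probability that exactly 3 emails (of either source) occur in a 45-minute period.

0.1108

Independent Poisson processes superpose: combined rate λ = 3.5 + 3.9 = 7.4 per hour.
Over the interval, μ = 7.4 × 0.75 = 5.55 (a 45-minute period = 0.75 hours).
P(N = 3) = e^(−5.55) · 5.55^3/3! ≈ 0.1108.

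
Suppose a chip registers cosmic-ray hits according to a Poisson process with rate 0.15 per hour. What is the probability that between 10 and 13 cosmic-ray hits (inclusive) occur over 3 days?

0.4369

Over the interval, μ = 0.15 × 72 = 10.8 (3 days = 72 hours).
P(10 ≤ N ≤ 13) = Σ_{j=10}^{13} e^(−10.8) · 10.8^j/j! ≈ 0.4369.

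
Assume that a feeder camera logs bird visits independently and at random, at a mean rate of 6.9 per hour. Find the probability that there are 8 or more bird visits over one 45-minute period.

Over the interval, μ = 6.9 × 0.75 = 5.175 (a 45-minute period = 0.75 hours).
P(N ≥ 8) = 1 − P(N ≤ 7) = 1 − Σ_{j=0}^{7} e^(−μ) μ^j/j! ≈ 0.1523.

0.1523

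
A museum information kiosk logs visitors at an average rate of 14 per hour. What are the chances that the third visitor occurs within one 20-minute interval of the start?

0.8443

Over the interval, μ = 14 × 1/3 ≈ 4.66667 (a 20-minute interval = 1/3 hours).
The third arrival falls in the interval iff at least 3 events occur there: P(S_3 ≤ t) = P(N ≥ 3) = 1 − P(N ≤ 2) ≈ 0.8443.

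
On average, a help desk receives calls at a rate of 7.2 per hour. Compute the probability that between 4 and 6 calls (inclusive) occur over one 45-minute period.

0.4884

Over the interval, μ = 7.2 × 0.75 = 5.4 (a 45-minute period = 0.75 hours).
P(4 ≤ N ≤ 6) = Σ_{j=4}^{6} e^(−5.4) · 5.4^j/j! ≈ 0.4884.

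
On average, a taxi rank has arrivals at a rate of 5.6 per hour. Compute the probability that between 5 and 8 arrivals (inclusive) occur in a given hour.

With mean μ = 5.6 per hour,
P(5 ≤ N ≤ 8) = Σ_{j=5}^{8} e^(−5.6) · 5.6^j/j! ≈ 0.5435.

0.5435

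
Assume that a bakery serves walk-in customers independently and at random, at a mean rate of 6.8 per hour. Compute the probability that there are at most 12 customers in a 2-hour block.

Over the interval, μ = 6.8 × 2 = 13.6 (a 2-hour block = 2 hours).
P(N ≤ 12) = Σ_{j=0}^{12} e^(−μ) μ^j/j! ≈ 0.3989.

0.3989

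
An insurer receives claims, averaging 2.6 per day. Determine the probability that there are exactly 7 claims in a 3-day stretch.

Over the interval, μ = 2.6 × 3 = 7.8 (a 3-day stretch = 3 days).
P(N = 7) = e^(−μ) μ^7/7! = e^(−7.8) · 7.8^7/5040 ≈ 0.1428.

0.1428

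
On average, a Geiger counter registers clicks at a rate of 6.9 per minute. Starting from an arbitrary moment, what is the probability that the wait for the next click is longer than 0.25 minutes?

0.1782

The wait for the next event is exponential with rate λ = 6.9 per minute.
P(T > 0.25) = e^(−λt) = e^(−6.9 × 0.25) = e^(−1.725) ≈ 0.1782.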